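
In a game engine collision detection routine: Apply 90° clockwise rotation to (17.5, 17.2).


90° CW: (x,y) -> (y, -x)
(17.5,17.2) -> (17.2, -17.5)

(17.2, -17.5)


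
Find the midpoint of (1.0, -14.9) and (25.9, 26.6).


M = ((1+25.9)/2, ((-14.9)+26.6)/2)
= (13.45, 5.85)

(13.45, 5.85)


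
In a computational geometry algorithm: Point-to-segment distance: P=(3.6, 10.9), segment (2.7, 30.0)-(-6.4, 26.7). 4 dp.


Project P onto AB: t = 0.5853 (clamped to [0,1])
Closest point on segment: (-2.626, 28.0686)
Distance: 18.2626

18.2626


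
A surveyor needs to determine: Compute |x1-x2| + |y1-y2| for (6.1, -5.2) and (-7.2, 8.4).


|6.1-(-7.2)| + |(-5.2)-8.4| = 13.3 + 13.6 = 26.9

26.9


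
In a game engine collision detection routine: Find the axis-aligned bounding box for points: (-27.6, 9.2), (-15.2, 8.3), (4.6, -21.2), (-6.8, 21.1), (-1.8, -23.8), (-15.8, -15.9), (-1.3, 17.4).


x range: [-27.6, 4.6]
y range: [-23.8, 21.1]
Bounding box: (-27.6,-23.8) to (4.6,21.1)

(-27.6,-23.8) to (4.6,21.1)


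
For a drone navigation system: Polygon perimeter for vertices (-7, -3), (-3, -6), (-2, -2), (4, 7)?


Sides: (-7, -3)->(-3, -6): sqrt(25) = 5, (-3, -6)->(-2, -2): sqrt(17) = 4.123106, (-2, -2)->(4, 7): sqrt(117) = 10.816654, (4, 7)->(-7, -3): sqrt(221) = 14.866069
Sum = 34.805829
Perimeter = 34.8058

34.8058


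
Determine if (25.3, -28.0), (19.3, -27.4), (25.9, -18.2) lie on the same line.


Cross product: (19.3-25.3)*((-18.2)-(-28)) - ((-27.4)-(-28))*(25.9-25.3)
= -59.16

No, not collinear


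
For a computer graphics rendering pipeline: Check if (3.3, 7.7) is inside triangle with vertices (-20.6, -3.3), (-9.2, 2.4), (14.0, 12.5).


Cross products: AB x AP = -10.83, BC x BP = -3.29, CA x CP = -2.98
All same sign? yes

Yes, inside


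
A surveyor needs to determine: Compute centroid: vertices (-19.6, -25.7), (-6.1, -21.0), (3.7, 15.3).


Centroid = ((x_A+x_B+x_C)/3, (y_A+y_B+y_C)/3)
= (((-19.6)+(-6.1)+3.7)/3, ((-25.7)+(-21)+15.3)/3)
= (-7.3333, -10.4667)

(-7.3333, -10.4667)


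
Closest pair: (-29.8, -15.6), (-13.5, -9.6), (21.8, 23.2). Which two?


d(P0,P1) = 17.3692, d(P0,P2) = 64.56, d(P1,P2) = 48.1864
Closest: P0 and P1

Closest pair: (-29.8, -15.6) and (-13.5, -9.6), distance = 17.3692


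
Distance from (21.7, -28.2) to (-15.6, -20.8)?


dx=-37.3, dy=7.4
d^2 = (-37.3)^2 + 7.4^2 = 1446.05
d = sqrt(1446.05) = 38.027

38.027


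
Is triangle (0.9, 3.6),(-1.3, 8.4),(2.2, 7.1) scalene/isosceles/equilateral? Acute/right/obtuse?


Side lengths squared: AB^2=27.88, BC^2=13.94, CA^2=13.94
Sorted: [13.94, 13.94, 27.88]
By sides: Isosceles, By angles: Right

Isosceles, Right


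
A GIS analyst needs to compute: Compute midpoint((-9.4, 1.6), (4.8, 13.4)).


M = (((-9.4)+4.8)/2, (1.6+13.4)/2)
= (-2.3, 7.5)

(-2.3, 7.5)


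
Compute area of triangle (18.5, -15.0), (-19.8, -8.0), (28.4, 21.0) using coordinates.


Area = |x_A(y_B-y_C) + x_B(y_C-y_A) + x_C(y_A-y_B)|/2
= |(-536.5) + (-712.8) + (-198.8)|/2
= 1448.1/2 = 724.05

724.05


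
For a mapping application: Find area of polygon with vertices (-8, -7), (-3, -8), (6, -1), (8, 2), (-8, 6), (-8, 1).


Shoelace sum: ((-8)*(-8) - (-3)*(-7)) + ((-3)*(-1) - 6*(-8)) + (6*2 - 8*(-1)) + (8*6 - (-8)*2) + ((-8)*1 - (-8)*6) + ((-8)*(-7) - (-8)*1)
= 282
Area = |282|/2 = 141

141


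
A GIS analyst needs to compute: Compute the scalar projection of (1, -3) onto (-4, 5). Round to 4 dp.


u.v = -19, |v| = sqrt(41) = 6.4031
Scalar projection = u.v / |v| = -19 / sqrt(41) = -2.9673

-2.9673


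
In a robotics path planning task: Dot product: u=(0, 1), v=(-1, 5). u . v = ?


u . v = u_x*v_x + u_y*v_y = 0*(-1) + 1*5
= 0 + 5 = 5

5


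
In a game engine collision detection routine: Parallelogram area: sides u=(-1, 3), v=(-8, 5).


|u x v| = |(-1)*5 - 3*(-8)|
= |(-5) - (-24)| = 19

19


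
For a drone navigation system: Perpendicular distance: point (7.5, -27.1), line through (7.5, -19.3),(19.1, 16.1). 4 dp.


|cross product| = 90.48
|line direction| = sqrt(1387.72) = 37.2521
Distance = 90.48/sqrt(1387.72) = 2.4289

2.4289


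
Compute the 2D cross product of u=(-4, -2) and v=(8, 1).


u x v = u_x*v_y - u_y*v_x = (-4)*1 - (-2)*8
= (-4) - (-16) = 12

12


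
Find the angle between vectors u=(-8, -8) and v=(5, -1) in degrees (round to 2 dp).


u.v = -32, |u| = sqrt(128) = 11.3137, |v| = sqrt(26) = 5.099
cos(theta) = u.v/(|u||v|) = -32/sqrt(3328) = -0.5547
theta = acos(-0.5547) = 123.69 degrees

123.69 degrees


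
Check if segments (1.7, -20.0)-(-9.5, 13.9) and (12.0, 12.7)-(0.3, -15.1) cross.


Cross products: d1=96.25, d2=-611.74, d3=-715.41, d4=-7.42
d1*d2 < 0 and d3*d4 < 0? no

No, they don't intersect


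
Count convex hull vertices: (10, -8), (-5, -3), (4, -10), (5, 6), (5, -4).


Convex hull vertices (CCW): (-5, -3), (4, -10), (10, -8), (5, 6)
Count = 4

4


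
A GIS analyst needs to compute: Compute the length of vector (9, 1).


|u| = sqrt(9^2 + 1^2) = sqrt(82) = 9.0554

9.0554


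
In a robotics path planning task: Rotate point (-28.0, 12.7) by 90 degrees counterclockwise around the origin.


90° CCW: (x,y) -> (-y, x)
(-28,12.7) -> (-12.7, -28)

(-12.7, -28)


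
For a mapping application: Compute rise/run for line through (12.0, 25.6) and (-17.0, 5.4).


slope = (y2-y1)/(x2-x1) = (5.4-25.6)/((-17)-12) = (-20.2)/(-29) = 0.6966

0.6966


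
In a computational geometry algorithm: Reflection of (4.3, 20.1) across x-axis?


Reflection over x-axis: (x,y) -> (x,-y)
(4.3, 20.1) -> (4.3, -20.1)

(4.3, -20.1)


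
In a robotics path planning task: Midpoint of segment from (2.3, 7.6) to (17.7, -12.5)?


M = ((2.3+17.7)/2, (7.6+(-12.5))/2)
= (10, -2.45)

(10, -2.45)


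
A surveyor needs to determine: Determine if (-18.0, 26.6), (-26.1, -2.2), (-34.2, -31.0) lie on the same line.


Cross product: ((-26.1)-(-18))*((-31)-26.6) - ((-2.2)-26.6)*((-34.2)-(-18))
= 0

Yes, collinear


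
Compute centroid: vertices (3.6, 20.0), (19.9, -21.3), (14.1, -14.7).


Centroid = ((x_A+x_B+x_C)/3, (y_A+y_B+y_C)/3)
= ((3.6+19.9+14.1)/3, (20+(-21.3)+(-14.7))/3)
= (12.5333, -5.3333)

(12.5333, -5.3333)


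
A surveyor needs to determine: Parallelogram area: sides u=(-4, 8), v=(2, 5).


|u x v| = |(-4)*5 - 8*2|
= |(-20) - 16| = 36

36


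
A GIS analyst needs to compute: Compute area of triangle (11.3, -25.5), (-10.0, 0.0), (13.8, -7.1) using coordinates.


Area = |x_A(y_B-y_C) + x_B(y_C-y_A) + x_C(y_A-y_B)|/2
= |80.23 + (-184) + (-351.9)|/2
= 455.67/2 = 227.835

227.835


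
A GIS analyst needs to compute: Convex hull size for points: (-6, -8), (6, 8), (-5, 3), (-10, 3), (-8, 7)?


Convex hull vertices (CCW): (-10, 3), (-6, -8), (6, 8), (-8, 7)
Count = 4

4


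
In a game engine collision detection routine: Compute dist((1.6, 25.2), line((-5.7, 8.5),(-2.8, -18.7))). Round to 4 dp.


|cross product| = 246.99
|line direction| = sqrt(748.25) = 27.3542
Distance = 246.99/sqrt(748.25) = 9.0293

9.0293


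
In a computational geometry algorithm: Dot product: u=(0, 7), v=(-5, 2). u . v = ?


u . v = u_x*v_x + u_y*v_y = 0*(-5) + 7*2
= 0 + 14 = 14

14


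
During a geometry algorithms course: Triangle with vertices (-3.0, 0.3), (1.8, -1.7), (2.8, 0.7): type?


Side lengths squared: AB^2=27.04, BC^2=6.76, CA^2=33.8
Sorted: [6.76, 27.04, 33.8]
By sides: Scalene, By angles: Right

Scalene, Right


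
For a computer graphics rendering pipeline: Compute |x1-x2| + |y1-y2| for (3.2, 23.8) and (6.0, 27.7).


|3.2-6| + |23.8-27.7| = 2.8 + 3.9 = 6.7

6.7


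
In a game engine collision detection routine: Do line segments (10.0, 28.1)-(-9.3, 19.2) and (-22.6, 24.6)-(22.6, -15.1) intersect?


Cross products: d1=1452.42, d2=283.93, d3=-222.59, d4=945.9
d1*d2 < 0 and d3*d4 < 0? no

No, they don't intersect


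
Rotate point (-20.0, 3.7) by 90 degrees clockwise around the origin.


90° CW: (x,y) -> (y, -x)
(-20,3.7) -> (3.7, 20)

(3.7, 20)


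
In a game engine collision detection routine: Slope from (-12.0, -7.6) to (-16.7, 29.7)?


slope = (y2-y1)/(x2-x1) = (29.7-(-7.6))/((-16.7)-(-12)) = 37.3/(-4.7) = -7.9362

-7.9362


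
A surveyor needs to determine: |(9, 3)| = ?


|u| = sqrt(9^2 + 3^2) = sqrt(90) = 9.4868

9.4868


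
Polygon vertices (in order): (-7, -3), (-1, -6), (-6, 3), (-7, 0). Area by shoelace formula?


Shoelace sum: ((-7)*(-6) - (-1)*(-3)) + ((-1)*3 - (-6)*(-6)) + ((-6)*0 - (-7)*3) + ((-7)*(-3) - (-7)*0)
= 42
Area = |42|/2 = 21

21


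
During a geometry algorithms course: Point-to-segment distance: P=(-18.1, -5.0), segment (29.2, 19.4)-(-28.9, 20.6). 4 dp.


Project P onto AB: t = 0.8051 (clamped to [0,1])
Closest point on segment: (-17.5761, 20.3661)
Distance: 25.3715

25.3715


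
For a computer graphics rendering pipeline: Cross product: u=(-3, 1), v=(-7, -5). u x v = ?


u x v = u_x*v_y - u_y*v_x = (-3)*(-5) - 1*(-7)
= 15 - (-7) = 22

22


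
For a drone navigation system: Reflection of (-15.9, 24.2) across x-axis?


Reflection over x-axis: (x,y) -> (x,-y)
(-15.9, 24.2) -> (-15.9, -24.2)

(-15.9, -24.2)


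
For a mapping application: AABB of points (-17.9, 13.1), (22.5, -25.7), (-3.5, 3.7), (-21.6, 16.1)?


x range: [-21.6, 22.5]
y range: [-25.7, 16.1]
Bounding box: (-21.6,-25.7) to (22.5,16.1)

(-21.6,-25.7) to (22.5,16.1)


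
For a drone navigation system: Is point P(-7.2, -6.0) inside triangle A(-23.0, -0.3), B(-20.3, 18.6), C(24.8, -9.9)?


Cross products: AB x AP = -314.01, BC x BP = -736.11, CA x CP = 120.78
All same sign? no

No, outside


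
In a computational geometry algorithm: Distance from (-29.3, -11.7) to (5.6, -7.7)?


dx=34.9, dy=4
d^2 = 34.9^2 + 4^2 = 1234.01
d = sqrt(1234.01) = 35.1285

35.1285


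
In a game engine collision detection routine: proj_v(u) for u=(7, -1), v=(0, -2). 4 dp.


u.v = 2, |v| = sqrt(4) = 2
Scalar projection = u.v / |v| = 2 / sqrt(4) = 1

1


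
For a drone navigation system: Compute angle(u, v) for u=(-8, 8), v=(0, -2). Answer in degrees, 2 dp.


u.v = -16, |u| = sqrt(128) = 11.3137, |v| = sqrt(4) = 2
cos(theta) = u.v/(|u||v|) = -16/sqrt(512) = -0.707107
theta = acos(-0.707107) = 135 degrees

135 degrees


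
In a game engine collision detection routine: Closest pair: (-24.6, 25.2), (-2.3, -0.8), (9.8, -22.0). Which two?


d(P0,P1) = 34.2533, d(P0,P2) = 58.4055, d(P1,P2) = 24.41
Closest: P1 and P2

Closest pair: (-2.3, -0.8) and (9.8, -22.0), distance = 24.41


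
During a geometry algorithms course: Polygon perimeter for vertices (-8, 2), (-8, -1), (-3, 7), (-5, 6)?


Sides: (-8, 2)->(-8, -1): sqrt(9) = 3, (-8, -1)->(-3, 7): sqrt(89) = 9.433981, (-3, 7)->(-5, 6): sqrt(5) = 2.236068, (-5, 6)->(-8, 2): sqrt(25) = 5
Sum = 19.670049
Perimeter = 19.67

19.67


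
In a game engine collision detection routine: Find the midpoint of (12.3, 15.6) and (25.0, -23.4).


M = ((12.3+25)/2, (15.6+(-23.4))/2)
= (18.65, -3.9)

(18.65, -3.9)


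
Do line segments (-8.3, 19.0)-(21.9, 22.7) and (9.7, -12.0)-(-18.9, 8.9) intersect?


Cross products: d1=-510.4, d2=-1247.4, d3=-1002.8, d4=-265.8
d1*d2 < 0 and d3*d4 < 0? no

No, they don't intersect


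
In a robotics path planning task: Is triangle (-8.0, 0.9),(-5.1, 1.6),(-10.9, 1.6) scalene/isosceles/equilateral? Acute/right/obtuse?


Side lengths squared: AB^2=8.9, BC^2=33.64, CA^2=8.9
Sorted: [8.9, 8.9, 33.64]
By sides: Isosceles, By angles: Obtuse

Isosceles, Obtuse


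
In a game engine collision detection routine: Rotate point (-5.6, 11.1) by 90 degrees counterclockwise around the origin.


90° CCW: (x,y) -> (-y, x)
(-5.6,11.1) -> (-11.1, -5.6)

(-11.1, -5.6)


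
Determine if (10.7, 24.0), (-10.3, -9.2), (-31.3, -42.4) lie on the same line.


Cross product: ((-10.3)-10.7)*((-42.4)-24) - ((-9.2)-24)*((-31.3)-10.7)
= 0

Yes, collinear


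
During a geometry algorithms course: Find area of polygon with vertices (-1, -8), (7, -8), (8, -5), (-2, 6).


Shoelace sum: ((-1)*(-8) - 7*(-8)) + (7*(-5) - 8*(-8)) + (8*6 - (-2)*(-5)) + ((-2)*(-8) - (-1)*6)
= 153
Area = |153|/2 = 76.5

76.5


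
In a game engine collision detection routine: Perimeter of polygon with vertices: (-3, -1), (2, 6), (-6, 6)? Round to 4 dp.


Sides: (-3, -1)->(2, 6): sqrt(74) = 8.602325, (2, 6)->(-6, 6): sqrt(64) = 8, (-6, 6)->(-3, -1): sqrt(58) = 7.615773
Sum = 24.218098
Perimeter = 24.2181

24.2181


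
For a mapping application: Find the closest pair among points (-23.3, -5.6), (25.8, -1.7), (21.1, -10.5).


d(P0,P1) = 49.2546, d(P0,P2) = 44.6696, d(P1,P2) = 9.9765
Closest: P1 and P2

Closest pair: (25.8, -1.7) and (21.1, -10.5), distance = 9.9765


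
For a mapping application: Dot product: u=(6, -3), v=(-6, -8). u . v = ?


u . v = u_x*v_x + u_y*v_y = 6*(-6) + (-3)*(-8)
= (-36) + 24 = -12

-12


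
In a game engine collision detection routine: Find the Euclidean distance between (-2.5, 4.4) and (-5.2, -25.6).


dx=-2.7, dy=-30
d^2 = (-2.7)^2 + (-30)^2 = 907.29
d = sqrt(907.29) = 30.1213

30.1213


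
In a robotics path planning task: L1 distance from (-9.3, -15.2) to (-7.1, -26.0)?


|(-9.3)-(-7.1)| + |(-15.2)-(-26)| = 2.2 + 10.8 = 13

13


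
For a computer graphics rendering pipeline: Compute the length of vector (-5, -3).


|u| = sqrt((-5)^2 + (-3)^2) = sqrt(34) = 5.831

5.831


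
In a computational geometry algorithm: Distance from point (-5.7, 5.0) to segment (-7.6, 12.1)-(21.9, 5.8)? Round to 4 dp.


Project P onto AB: t = 0.1108 (clamped to [0,1])
Closest point on segment: (-4.3327, 11.4022)
Distance: 6.5466

6.5466


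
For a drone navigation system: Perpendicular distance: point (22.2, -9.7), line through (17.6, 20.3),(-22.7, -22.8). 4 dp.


|cross product| = 1407.26
|line direction| = sqrt(3481.7) = 59.0059
Distance = 1407.26/sqrt(3481.7) = 23.8495

23.8495


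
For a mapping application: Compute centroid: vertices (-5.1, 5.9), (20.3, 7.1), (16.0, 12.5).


Centroid = ((x_A+x_B+x_C)/3, (y_A+y_B+y_C)/3)
= (((-5.1)+20.3+16)/3, (5.9+7.1+12.5)/3)
= (10.4, 8.5)

(10.4, 8.5)


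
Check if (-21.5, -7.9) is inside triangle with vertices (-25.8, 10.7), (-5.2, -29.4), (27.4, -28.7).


Cross products: AB x AP = -210.73, BC x BP = 712.31, CA x CP = 820.1
All same sign? no

No, outside


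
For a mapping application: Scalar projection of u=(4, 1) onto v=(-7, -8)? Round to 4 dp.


u.v = -36, |v| = sqrt(113) = 10.6301
Scalar projection = u.v / |v| = -36 / sqrt(113) = -3.3866

-3.3866


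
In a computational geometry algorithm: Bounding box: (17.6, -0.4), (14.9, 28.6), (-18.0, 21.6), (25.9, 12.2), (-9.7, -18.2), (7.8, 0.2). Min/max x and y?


x range: [-18, 25.9]
y range: [-18.2, 28.6]
Bounding box: (-18,-18.2) to (25.9,28.6)

(-18,-18.2) to (25.9,28.6)


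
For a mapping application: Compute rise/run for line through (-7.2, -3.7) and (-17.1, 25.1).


slope = (y2-y1)/(x2-x1) = (25.1-(-3.7))/((-17.1)-(-7.2)) = 28.8/(-9.9) = -2.9091

-2.9091


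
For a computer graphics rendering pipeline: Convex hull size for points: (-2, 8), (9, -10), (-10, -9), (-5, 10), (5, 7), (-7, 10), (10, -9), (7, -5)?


Convex hull vertices (CCW): (-10, -9), (9, -10), (10, -9), (5, 7), (-5, 10), (-7, 10)
Count = 6

6


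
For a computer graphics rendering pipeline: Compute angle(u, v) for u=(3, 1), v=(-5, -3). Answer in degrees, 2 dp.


u.v = -18, |u| = sqrt(10) = 3.1623, |v| = sqrt(34) = 5.831
cos(theta) = u.v/(|u||v|) = -18/sqrt(340) = -0.976187
theta = acos(-0.976187) = 167.47 degrees

167.47 degrees


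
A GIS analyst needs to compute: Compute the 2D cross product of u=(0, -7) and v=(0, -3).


u x v = u_x*v_y - u_y*v_x = 0*(-3) - (-7)*0
= 0 - 0 = 0

0


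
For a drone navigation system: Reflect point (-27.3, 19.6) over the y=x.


Reflection over y=x: (x,y) -> (y,x)
(-27.3, 19.6) -> (19.6, -27.3)

(19.6, -27.3)


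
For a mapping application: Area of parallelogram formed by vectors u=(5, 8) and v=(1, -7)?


|u x v| = |5*(-7) - 8*1|
= |(-35) - 8| = 43

43


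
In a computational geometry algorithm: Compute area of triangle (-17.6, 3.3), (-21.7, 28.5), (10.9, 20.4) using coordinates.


Area = |x_A(y_B-y_C) + x_B(y_C-y_A) + x_C(y_A-y_B)|/2
= |(-142.56) + (-371.07) + (-274.68)|/2
= 788.31/2 = 394.155

394.155


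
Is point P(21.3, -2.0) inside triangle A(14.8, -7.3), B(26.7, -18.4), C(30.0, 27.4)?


Cross products: AB x AP = 135.22, BC x BP = 301.44, CA x CP = 144.99
All same sign? yes

Yes, inside


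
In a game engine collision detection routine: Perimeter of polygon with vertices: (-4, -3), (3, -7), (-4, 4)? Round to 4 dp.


Sides: (-4, -3)->(3, -7): sqrt(65) = 8.062258, (3, -7)->(-4, 4): sqrt(170) = 13.038405, (-4, 4)->(-4, -3): sqrt(49) = 7
Sum = 28.100663
Perimeter = 28.1007

28.1007


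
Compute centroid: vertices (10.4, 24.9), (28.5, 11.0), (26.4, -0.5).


Centroid = ((x_A+x_B+x_C)/3, (y_A+y_B+y_C)/3)
= ((10.4+28.5+26.4)/3, (24.9+11+(-0.5))/3)
= (21.7667, 11.8)

(21.7667, 11.8)


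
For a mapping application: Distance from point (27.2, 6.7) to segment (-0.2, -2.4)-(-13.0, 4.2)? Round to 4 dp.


Project P onto AB: t = 0 (clamped to [0,1])
Closest point on segment: (-0.2, -2.4)
Distance: 28.8716

28.8716


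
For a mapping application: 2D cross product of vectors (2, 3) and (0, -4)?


u x v = u_x*v_y - u_y*v_x = 2*(-4) - 3*0
= (-8) - 0 = -8

-8


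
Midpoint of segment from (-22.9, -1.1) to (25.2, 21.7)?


M = (((-22.9)+25.2)/2, ((-1.1)+21.7)/2)
= (1.15, 10.3)

(1.15, 10.3)


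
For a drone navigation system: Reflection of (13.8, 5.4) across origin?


Reflection over origin: (x,y) -> (-x,-y)
(13.8, 5.4) -> (-13.8, -5.4)

(-13.8, -5.4)


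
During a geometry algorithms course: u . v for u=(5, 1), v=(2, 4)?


u . v = u_x*v_x + u_y*v_y = 5*2 + 1*4
= 10 + 4 = 14

14


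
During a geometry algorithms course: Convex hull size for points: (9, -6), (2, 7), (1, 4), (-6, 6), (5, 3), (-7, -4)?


Convex hull vertices (CCW): (-7, -4), (9, -6), (5, 3), (2, 7), (-6, 6)
Count = 5

5


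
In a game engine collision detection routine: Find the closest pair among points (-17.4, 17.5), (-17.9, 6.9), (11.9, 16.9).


d(P0,P1) = 10.6118, d(P0,P2) = 29.3061, d(P1,P2) = 31.4331
Closest: P0 and P1

Closest pair: (-17.4, 17.5) and (-17.9, 6.9), distance = 10.6118


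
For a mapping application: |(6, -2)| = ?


|u| = sqrt(6^2 + (-2)^2) = sqrt(40) = 6.3246

6.3246


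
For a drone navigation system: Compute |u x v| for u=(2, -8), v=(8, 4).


|u x v| = |2*4 - (-8)*8|
= |8 - (-64)| = 72

72


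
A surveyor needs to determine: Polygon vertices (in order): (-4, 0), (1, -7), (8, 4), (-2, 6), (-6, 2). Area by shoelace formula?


Shoelace sum: ((-4)*(-7) - 1*0) + (1*4 - 8*(-7)) + (8*6 - (-2)*4) + ((-2)*2 - (-6)*6) + ((-6)*0 - (-4)*2)
= 184
Area = |184|/2 = 92

92


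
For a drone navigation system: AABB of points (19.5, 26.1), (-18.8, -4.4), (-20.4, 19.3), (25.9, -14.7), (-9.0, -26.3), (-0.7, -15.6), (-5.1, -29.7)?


x range: [-20.4, 25.9]
y range: [-29.7, 26.1]
Bounding box: (-20.4,-29.7) to (25.9,26.1)

(-20.4,-29.7) to (25.9,26.1)


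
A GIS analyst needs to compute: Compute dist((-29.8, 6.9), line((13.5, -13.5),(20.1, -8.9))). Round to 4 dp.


|cross product| = 333.82
|line direction| = sqrt(64.72) = 8.0449
Distance = 333.82/sqrt(64.72) = 41.4947

41.4947


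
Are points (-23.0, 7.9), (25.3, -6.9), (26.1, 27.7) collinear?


Cross product: (25.3-(-23))*(27.7-7.9) - ((-6.9)-7.9)*(26.1-(-23))
= 1683.02

No, not collinear


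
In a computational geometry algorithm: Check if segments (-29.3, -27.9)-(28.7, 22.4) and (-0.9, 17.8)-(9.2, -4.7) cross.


Cross products: d1=-1100.57, d2=712.46, d3=1222.08, d4=-590.95
d1*d2 < 0 and d3*d4 < 0? yes

Yes, they intersect


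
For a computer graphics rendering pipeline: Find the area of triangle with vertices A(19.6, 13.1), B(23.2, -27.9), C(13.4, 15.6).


Area = |x_A(y_B-y_C) + x_B(y_C-y_A) + x_C(y_A-y_B)|/2
= |(-852.6) + 58 + 549.4|/2
= 245.2/2 = 122.6

122.6


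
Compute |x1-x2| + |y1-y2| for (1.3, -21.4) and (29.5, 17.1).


|1.3-29.5| + |(-21.4)-17.1| = 28.2 + 38.5 = 66.7

66.7


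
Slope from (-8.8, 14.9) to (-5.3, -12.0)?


slope = (y2-y1)/(x2-x1) = ((-12)-14.9)/((-5.3)-(-8.8)) = (-26.9)/3.5 = -7.6857

-7.6857


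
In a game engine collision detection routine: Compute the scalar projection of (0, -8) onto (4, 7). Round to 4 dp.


u.v = -56, |v| = sqrt(65) = 8.0623
Scalar projection = u.v / |v| = -56 / sqrt(65) = -6.9459

-6.9459


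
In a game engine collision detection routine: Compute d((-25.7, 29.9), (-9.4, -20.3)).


dx=16.3, dy=-50.2
d^2 = 16.3^2 + (-50.2)^2 = 2785.73
d = sqrt(2785.73) = 52.78

52.78


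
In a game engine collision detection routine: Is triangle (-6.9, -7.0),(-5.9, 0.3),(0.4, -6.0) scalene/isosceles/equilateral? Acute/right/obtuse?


Side lengths squared: AB^2=54.29, BC^2=79.38, CA^2=54.29
Sorted: [54.29, 54.29, 79.38]
By sides: Isosceles, By angles: Acute

Isosceles, Acute


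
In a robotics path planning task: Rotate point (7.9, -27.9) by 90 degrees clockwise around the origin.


90° CW: (x,y) -> (y, -x)
(7.9,-27.9) -> (-27.9, -7.9)

(-27.9, -7.9)


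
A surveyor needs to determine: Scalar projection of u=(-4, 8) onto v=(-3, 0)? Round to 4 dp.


u.v = 12, |v| = sqrt(9) = 3
Scalar projection = u.v / |v| = 12 / sqrt(9) = 4

4


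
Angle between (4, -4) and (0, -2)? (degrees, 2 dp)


u.v = 8, |u| = sqrt(32) = 5.6569, |v| = sqrt(4) = 2
cos(theta) = u.v/(|u||v|) = 8/sqrt(128) = 0.707107
theta = acos(0.707107) = 45 degrees

45 degrees


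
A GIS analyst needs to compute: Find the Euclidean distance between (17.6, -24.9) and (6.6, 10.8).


dx=-11, dy=35.7
d^2 = (-11)^2 + 35.7^2 = 1395.49
d = sqrt(1395.49) = 37.3563

37.3563


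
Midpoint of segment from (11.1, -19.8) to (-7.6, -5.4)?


M = ((11.1+(-7.6))/2, ((-19.8)+(-5.4))/2)
= (1.75, -12.6)

(1.75, -12.6)


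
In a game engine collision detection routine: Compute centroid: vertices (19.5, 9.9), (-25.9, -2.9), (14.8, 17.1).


Centroid = ((x_A+x_B+x_C)/3, (y_A+y_B+y_C)/3)
= ((19.5+(-25.9)+14.8)/3, (9.9+(-2.9)+17.1)/3)
= (2.8, 8.0333)

(2.8, 8.0333)


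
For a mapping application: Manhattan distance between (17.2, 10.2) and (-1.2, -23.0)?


|17.2-(-1.2)| + |10.2-(-23)| = 18.4 + 33.2 = 51.6

51.6


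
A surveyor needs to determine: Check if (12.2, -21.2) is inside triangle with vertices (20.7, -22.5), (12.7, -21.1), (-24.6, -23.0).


Cross products: AB x AP = 1.5, BC x BP = 2.78, CA x CP = 63.14
All same sign? yes

Yes, inside


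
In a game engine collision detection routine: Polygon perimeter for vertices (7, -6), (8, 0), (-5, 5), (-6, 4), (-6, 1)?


Sides: (7, -6)->(8, 0): sqrt(37) = 6.082763, (8, 0)->(-5, 5): sqrt(194) = 13.928388, (-5, 5)->(-6, 4): sqrt(2) = 1.414214, (-6, 4)->(-6, 1): sqrt(9) = 3, (-6, 1)->(7, -6): sqrt(218) = 14.764823
Sum = 39.190188
Perimeter = 39.1902

39.1902


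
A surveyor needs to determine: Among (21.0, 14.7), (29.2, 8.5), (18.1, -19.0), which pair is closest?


d(P0,P1) = 10.2801, d(P0,P2) = 33.8245, d(P1,P2) = 29.6557
Closest: P0 and P1

Closest pair: (21.0, 14.7) and (29.2, 8.5), distance = 10.2801


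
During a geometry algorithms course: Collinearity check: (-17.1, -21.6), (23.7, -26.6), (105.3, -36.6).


Cross product: (23.7-(-17.1))*((-36.6)-(-21.6)) - ((-26.6)-(-21.6))*(105.3-(-17.1))
= 0

Yes, collinear


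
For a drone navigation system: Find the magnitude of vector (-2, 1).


|u| = sqrt((-2)^2 + 1^2) = sqrt(5) = 2.2361

2.2361


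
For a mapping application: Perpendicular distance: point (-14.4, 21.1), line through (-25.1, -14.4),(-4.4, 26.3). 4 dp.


|cross product| = 299.36
|line direction| = sqrt(2084.98) = 45.6616
Distance = 299.36/sqrt(2084.98) = 6.5561

6.5561


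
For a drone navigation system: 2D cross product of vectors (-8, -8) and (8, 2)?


u x v = u_x*v_y - u_y*v_x = (-8)*2 - (-8)*8
= (-16) - (-64) = 48

48


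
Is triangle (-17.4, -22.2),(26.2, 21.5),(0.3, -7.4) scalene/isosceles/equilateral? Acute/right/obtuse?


Side lengths squared: AB^2=3810.65, BC^2=1506.02, CA^2=532.33
Sorted: [532.33, 1506.02, 3810.65]
By sides: Scalene, By angles: Obtuse

Scalene, Obtuse


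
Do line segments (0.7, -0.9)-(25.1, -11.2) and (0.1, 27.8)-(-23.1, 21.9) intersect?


Cross products: d1=669.38, d2=1052.3, d3=694.1, d4=311.18
d1*d2 < 0 and d3*d4 < 0? no

No, they don't intersect


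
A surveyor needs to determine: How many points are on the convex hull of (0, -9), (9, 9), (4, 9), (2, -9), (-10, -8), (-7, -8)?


Convex hull vertices (CCW): (-10, -8), (0, -9), (2, -9), (9, 9), (4, 9)
Count = 5

5


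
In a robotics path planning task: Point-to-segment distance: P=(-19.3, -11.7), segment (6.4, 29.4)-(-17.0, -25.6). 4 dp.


Project P onto AB: t = 0.8011 (clamped to [0,1])
Closest point on segment: (-12.3451, -14.659)
Distance: 7.5582

7.5582


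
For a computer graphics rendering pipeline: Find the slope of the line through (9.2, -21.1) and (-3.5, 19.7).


slope = (y2-y1)/(x2-x1) = (19.7-(-21.1))/((-3.5)-9.2) = 40.8/(-12.7) = -3.2126

-3.2126


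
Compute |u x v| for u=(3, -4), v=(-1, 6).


|u x v| = |3*6 - (-4)*(-1)|
= |18 - 4| = 14

14


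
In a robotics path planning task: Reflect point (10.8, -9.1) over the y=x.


Reflection over y=x: (x,y) -> (y,x)
(10.8, -9.1) -> (-9.1, 10.8)

(-9.1, 10.8)


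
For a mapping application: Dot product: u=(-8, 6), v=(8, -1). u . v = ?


u . v = u_x*v_x + u_y*v_y = (-8)*8 + 6*(-1)
= (-64) + (-6) = -70

-70


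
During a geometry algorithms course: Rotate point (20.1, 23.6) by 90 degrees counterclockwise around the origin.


90° CCW: (x,y) -> (-y, x)
(20.1,23.6) -> (-23.6, 20.1)

(-23.6, 20.1)


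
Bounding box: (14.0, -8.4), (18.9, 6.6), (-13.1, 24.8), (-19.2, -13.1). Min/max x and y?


x range: [-19.2, 18.9]
y range: [-13.1, 24.8]
Bounding box: (-19.2,-13.1) to (18.9,24.8)

(-19.2,-13.1) to (18.9,24.8)


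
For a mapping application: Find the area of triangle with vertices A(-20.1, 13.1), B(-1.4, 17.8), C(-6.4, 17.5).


Area = |x_A(y_B-y_C) + x_B(y_C-y_A) + x_C(y_A-y_B)|/2
= |(-6.03) + (-6.16) + 30.08|/2
= 17.89/2 = 8.945

8.945


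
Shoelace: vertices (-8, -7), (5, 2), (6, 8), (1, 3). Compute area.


Shoelace sum: ((-8)*2 - 5*(-7)) + (5*8 - 6*2) + (6*3 - 1*8) + (1*(-7) - (-8)*3)
= 74
Area = |74|/2 = 37

37


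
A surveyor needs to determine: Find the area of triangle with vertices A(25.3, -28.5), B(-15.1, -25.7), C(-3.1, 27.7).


Area = |x_A(y_B-y_C) + x_B(y_C-y_A) + x_C(y_A-y_B)|/2
= |(-1351.02) + (-848.62) + 8.68|/2
= 2190.96/2 = 1095.48

1095.48


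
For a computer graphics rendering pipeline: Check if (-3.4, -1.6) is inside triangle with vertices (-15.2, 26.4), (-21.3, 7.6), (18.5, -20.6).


Cross products: AB x AP = 392.64, BC x BP = 138.62, CA x CP = 389
All same sign? yes

Yes, inside


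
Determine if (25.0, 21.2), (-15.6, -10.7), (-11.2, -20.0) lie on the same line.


Cross product: ((-15.6)-25)*((-20)-21.2) - ((-10.7)-21.2)*((-11.2)-25)
= 517.94

No, not collinear


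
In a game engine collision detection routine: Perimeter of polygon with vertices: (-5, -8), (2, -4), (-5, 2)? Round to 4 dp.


Sides: (-5, -8)->(2, -4): sqrt(65) = 8.062258, (2, -4)->(-5, 2): sqrt(85) = 9.219544, (-5, 2)->(-5, -8): sqrt(100) = 10
Sum = 27.281802
Perimeter = 27.2818

27.2818


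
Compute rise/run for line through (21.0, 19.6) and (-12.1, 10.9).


slope = (y2-y1)/(x2-x1) = (10.9-19.6)/((-12.1)-21) = (-8.7)/(-33.1) = 0.2628

0.2628


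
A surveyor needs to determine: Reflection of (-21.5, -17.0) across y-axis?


Reflection over y-axis: (x,y) -> (-x,y)
(-21.5, -17) -> (21.5, -17)

(21.5, -17)


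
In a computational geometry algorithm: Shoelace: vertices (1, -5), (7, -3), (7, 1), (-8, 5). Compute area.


Shoelace sum: (1*(-3) - 7*(-5)) + (7*1 - 7*(-3)) + (7*5 - (-8)*1) + ((-8)*(-5) - 1*5)
= 138
Area = |138|/2 = 69

69


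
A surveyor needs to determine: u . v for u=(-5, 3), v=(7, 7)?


u . v = u_x*v_x + u_y*v_y = (-5)*7 + 3*7
= (-35) + 21 = -14

-14


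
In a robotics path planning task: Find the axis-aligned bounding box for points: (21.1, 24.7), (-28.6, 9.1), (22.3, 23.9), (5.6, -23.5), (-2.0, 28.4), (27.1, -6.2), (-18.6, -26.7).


x range: [-28.6, 27.1]
y range: [-26.7, 28.4]
Bounding box: (-28.6,-26.7) to (27.1,28.4)

(-28.6,-26.7) to (27.1,28.4)


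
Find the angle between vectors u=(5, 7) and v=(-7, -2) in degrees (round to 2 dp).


u.v = -49, |u| = sqrt(74) = 8.6023, |v| = sqrt(53) = 7.2801
cos(theta) = u.v/(|u||v|) = -49/sqrt(3922) = -0.782424
theta = acos(-0.782424) = 141.48 degrees

141.48 degrees


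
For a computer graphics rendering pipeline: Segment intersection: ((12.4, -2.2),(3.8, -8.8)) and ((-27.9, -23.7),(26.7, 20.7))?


Cross products: d1=-615.42, d2=-593.94, d3=-81.08, d4=-102.56
d1*d2 < 0 and d3*d4 < 0? no

No, they don't intersect


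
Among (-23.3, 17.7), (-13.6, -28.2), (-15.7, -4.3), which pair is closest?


d(P0,P1) = 46.9138, d(P0,P2) = 23.2757, d(P1,P2) = 23.9921
Closest: P0 and P2

Closest pair: (-23.3, 17.7) and (-15.7, -4.3), distance = 23.2757


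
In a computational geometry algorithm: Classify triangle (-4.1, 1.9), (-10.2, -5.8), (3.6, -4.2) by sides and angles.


Side lengths squared: AB^2=96.5, BC^2=193, CA^2=96.5
Sorted: [96.5, 96.5, 193]
By sides: Isosceles, By angles: Right

Isosceles, Right


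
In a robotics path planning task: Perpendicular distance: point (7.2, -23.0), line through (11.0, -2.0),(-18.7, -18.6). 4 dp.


|cross product| = 560.62
|line direction| = sqrt(1157.65) = 34.0243
Distance = 560.62/sqrt(1157.65) = 16.4771

16.4771


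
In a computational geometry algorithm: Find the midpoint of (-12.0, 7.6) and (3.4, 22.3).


M = (((-12)+3.4)/2, (7.6+22.3)/2)
= (-4.3, 14.95)

(-4.3, 14.95)


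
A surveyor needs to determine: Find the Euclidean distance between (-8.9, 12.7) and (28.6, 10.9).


dx=37.5, dy=-1.8
d^2 = 37.5^2 + (-1.8)^2 = 1409.49
d = sqrt(1409.49) = 37.5432

37.5432


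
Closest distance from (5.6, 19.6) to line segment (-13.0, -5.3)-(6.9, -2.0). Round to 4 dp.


Project P onto AB: t = 1 (clamped to [0,1])
Closest point on segment: (6.9, -2)
Distance: 21.6391

21.6391


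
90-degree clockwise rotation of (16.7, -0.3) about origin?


90° CW: (x,y) -> (y, -x)
(16.7,-0.3) -> (-0.3, -16.7)

(-0.3, -16.7)


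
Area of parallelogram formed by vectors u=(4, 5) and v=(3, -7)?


|u x v| = |4*(-7) - 5*3|
= |(-28) - 15| = 43

43


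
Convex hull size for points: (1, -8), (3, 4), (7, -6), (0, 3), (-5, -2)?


Convex hull vertices (CCW): (-5, -2), (1, -8), (7, -6), (3, 4), (0, 3)
Count = 5

5


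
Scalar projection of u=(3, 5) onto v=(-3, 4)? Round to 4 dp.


u.v = 11, |v| = sqrt(25) = 5
Scalar projection = u.v / |v| = 11 / sqrt(25) = 2.2

2.2


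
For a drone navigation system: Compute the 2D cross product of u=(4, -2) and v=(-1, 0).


u x v = u_x*v_y - u_y*v_x = 4*0 - (-2)*(-1)
= 0 - 2 = -2

-2


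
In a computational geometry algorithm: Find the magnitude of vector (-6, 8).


|u| = sqrt((-6)^2 + 8^2) = sqrt(100) = 10

10


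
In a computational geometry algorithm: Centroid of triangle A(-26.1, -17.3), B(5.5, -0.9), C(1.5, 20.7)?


Centroid = ((x_A+x_B+x_C)/3, (y_A+y_B+y_C)/3)
= (((-26.1)+5.5+1.5)/3, ((-17.3)+(-0.9)+20.7)/3)
= (-6.3667, 0.8333)

(-6.3667, 0.8333)


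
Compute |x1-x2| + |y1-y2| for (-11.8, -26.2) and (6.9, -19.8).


|(-11.8)-6.9| + |(-26.2)-(-19.8)| = 18.7 + 6.4 = 25.1

25.1


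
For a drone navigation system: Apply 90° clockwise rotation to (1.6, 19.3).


90° CW: (x,y) -> (y, -x)
(1.6,19.3) -> (19.3, -1.6)

(19.3, -1.6)


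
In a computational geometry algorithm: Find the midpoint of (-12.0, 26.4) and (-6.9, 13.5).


M = (((-12)+(-6.9))/2, (26.4+13.5)/2)
= (-9.45, 19.95)

(-9.45, 19.95)


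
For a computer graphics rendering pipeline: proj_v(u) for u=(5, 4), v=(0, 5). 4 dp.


u.v = 20, |v| = sqrt(25) = 5
Scalar projection = u.v / |v| = 20 / sqrt(25) = 4

4


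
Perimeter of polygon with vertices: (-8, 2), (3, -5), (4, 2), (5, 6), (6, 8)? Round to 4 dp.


Sides: (-8, 2)->(3, -5): sqrt(170) = 13.038405, (3, -5)->(4, 2): sqrt(50) = 7.071068, (4, 2)->(5, 6): sqrt(17) = 4.123106, (5, 6)->(6, 8): sqrt(5) = 2.236068, (6, 8)->(-8, 2): sqrt(232) = 15.231546
Sum = 41.700193
Perimeter = 41.7002

41.7002


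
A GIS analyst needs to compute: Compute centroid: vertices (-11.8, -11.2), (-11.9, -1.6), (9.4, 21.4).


Centroid = ((x_A+x_B+x_C)/3, (y_A+y_B+y_C)/3)
= (((-11.8)+(-11.9)+9.4)/3, ((-11.2)+(-1.6)+21.4)/3)
= (-4.7667, 2.8667)

(-4.7667, 2.8667)


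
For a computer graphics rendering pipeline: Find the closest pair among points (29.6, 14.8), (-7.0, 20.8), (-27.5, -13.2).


d(P0,P1) = 37.0885, d(P0,P2) = 63.5957, d(P1,P2) = 39.702
Closest: P0 and P1

Closest pair: (29.6, 14.8) and (-7.0, 20.8), distance = 37.0885


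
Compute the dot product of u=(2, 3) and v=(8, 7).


u . v = u_x*v_x + u_y*v_y = 2*8 + 3*7
= 16 + 21 = 37

37


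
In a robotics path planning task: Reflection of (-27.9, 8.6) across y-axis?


Reflection over y-axis: (x,y) -> (-x,y)
(-27.9, 8.6) -> (27.9, 8.6)

(27.9, 8.6)


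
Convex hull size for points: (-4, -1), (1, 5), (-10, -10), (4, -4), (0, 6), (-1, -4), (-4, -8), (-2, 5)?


Convex hull vertices (CCW): (-10, -10), (-4, -8), (4, -4), (1, 5), (0, 6), (-2, 5)
Count = 6

6


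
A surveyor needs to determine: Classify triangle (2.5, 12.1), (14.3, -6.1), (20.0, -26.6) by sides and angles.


Side lengths squared: AB^2=470.48, BC^2=452.74, CA^2=1803.94
Sorted: [452.74, 470.48, 1803.94]
By sides: Scalene, By angles: Obtuse

Scalene, Obtuse


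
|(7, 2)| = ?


|u| = sqrt(7^2 + 2^2) = sqrt(53) = 7.2801

7.2801


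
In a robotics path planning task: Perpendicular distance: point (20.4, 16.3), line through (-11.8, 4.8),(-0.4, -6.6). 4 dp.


|cross product| = 498.18
|line direction| = sqrt(259.92) = 16.122
Distance = 498.18/sqrt(259.92) = 30.9006

30.9006


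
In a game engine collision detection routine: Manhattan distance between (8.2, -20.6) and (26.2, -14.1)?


|8.2-26.2| + |(-20.6)-(-14.1)| = 18 + 6.5 = 24.5

24.5


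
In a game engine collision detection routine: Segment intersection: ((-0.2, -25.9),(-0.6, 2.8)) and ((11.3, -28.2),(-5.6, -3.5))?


Cross products: d1=245.18, d2=-229.97, d3=-329.13, d4=146.02
d1*d2 < 0 and d3*d4 < 0? yes

Yes, they intersect


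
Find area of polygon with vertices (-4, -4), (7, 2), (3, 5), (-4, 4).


Shoelace sum: ((-4)*2 - 7*(-4)) + (7*5 - 3*2) + (3*4 - (-4)*5) + ((-4)*(-4) - (-4)*4)
= 113
Area = |113|/2 = 56.5

56.5


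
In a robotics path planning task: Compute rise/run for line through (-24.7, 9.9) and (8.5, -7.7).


slope = (y2-y1)/(x2-x1) = ((-7.7)-9.9)/(8.5-(-24.7)) = (-17.6)/33.2 = -0.5301

-0.5301


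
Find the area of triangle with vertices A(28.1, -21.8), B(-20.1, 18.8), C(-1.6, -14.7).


Area = |x_A(y_B-y_C) + x_B(y_C-y_A) + x_C(y_A-y_B)|/2
= |941.35 + (-142.71) + 64.96|/2
= 863.6/2 = 431.8

431.8


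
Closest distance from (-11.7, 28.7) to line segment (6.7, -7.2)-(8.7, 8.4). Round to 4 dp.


Project P onto AB: t = 1 (clamped to [0,1])
Closest point on segment: (8.7, 8.4)
Distance: 28.7793

28.7793


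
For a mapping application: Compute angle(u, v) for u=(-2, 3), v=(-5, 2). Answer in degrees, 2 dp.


u.v = 16, |u| = sqrt(13) = 3.6056, |v| = sqrt(29) = 5.3852
cos(theta) = u.v/(|u||v|) = 16/sqrt(377) = 0.824042
theta = acos(0.824042) = 34.51 degrees

34.51 degrees


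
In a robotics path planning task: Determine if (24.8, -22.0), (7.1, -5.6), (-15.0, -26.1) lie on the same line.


Cross product: (7.1-24.8)*((-26.1)-(-22)) - ((-5.6)-(-22))*((-15)-24.8)
= 725.29

No, not collinear


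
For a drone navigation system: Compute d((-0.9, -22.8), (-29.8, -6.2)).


dx=-28.9, dy=16.6
d^2 = (-28.9)^2 + 16.6^2 = 1110.77
d = sqrt(1110.77) = 33.3282

33.3282


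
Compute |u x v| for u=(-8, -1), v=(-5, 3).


|u x v| = |(-8)*3 - (-1)*(-5)|
= |(-24) - 5| = 29

29


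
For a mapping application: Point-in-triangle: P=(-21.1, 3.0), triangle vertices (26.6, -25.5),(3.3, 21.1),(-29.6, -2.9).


Cross products: AB x AP = 1558.77, BC x BP = 9.89, CA x CP = 523.68
All same sign? yes

Yes, inside


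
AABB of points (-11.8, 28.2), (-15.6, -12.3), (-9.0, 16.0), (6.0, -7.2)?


x range: [-15.6, 6]
y range: [-12.3, 28.2]
Bounding box: (-15.6,-12.3) to (6,28.2)

(-15.6,-12.3) to (6,28.2)


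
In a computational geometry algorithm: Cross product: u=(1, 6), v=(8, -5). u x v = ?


u x v = u_x*v_y - u_y*v_x = 1*(-5) - 6*8
= (-5) - 48 = -53

-53


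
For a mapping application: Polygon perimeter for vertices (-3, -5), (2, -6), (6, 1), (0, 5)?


Sides: (-3, -5)->(2, -6): sqrt(26) = 5.09902, (2, -6)->(6, 1): sqrt(65) = 8.062258, (6, 1)->(0, 5): sqrt(52) = 7.211103, (0, 5)->(-3, -5): sqrt(109) = 10.440307
Sum = 30.812688
Perimeter = 30.8127

30.8127


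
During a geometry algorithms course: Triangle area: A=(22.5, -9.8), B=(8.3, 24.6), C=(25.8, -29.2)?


Area = |x_A(y_B-y_C) + x_B(y_C-y_A) + x_C(y_A-y_B)|/2
= |1210.5 + (-161.02) + (-887.52)|/2
= 161.96/2 = 80.98

80.98


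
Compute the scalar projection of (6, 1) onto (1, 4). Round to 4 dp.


u.v = 10, |v| = sqrt(17) = 4.1231
Scalar projection = u.v / |v| = 10 / sqrt(17) = 2.4254

2.4254


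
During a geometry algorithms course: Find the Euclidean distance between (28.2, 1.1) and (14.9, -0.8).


dx=-13.3, dy=-1.9
d^2 = (-13.3)^2 + (-1.9)^2 = 180.5
d = sqrt(180.5) = 13.435

13.435


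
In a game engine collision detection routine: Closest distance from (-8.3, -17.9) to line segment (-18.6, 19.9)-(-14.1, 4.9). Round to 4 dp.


Project P onto AB: t = 1 (clamped to [0,1])
Closest point on segment: (-14.1, 4.9)
Distance: 23.5262

23.5262


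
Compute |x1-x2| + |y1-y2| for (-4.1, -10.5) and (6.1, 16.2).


|(-4.1)-6.1| + |(-10.5)-16.2| = 10.2 + 26.7 = 36.9

36.9


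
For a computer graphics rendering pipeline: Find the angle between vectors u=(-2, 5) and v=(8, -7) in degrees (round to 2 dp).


u.v = -51, |u| = sqrt(29) = 5.3852, |v| = sqrt(113) = 10.6301
cos(theta) = u.v/(|u||v|) = -51/sqrt(3277) = -0.890906
theta = acos(-0.890906) = 152.99 degrees

152.99 degrees


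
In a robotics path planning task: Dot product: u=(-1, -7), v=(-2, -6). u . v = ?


u . v = u_x*v_x + u_y*v_y = (-1)*(-2) + (-7)*(-6)
= 2 + 42 = 44

44


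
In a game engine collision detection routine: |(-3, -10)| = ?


|u| = sqrt((-3)^2 + (-10)^2) = sqrt(109) = 10.4403

10.4403


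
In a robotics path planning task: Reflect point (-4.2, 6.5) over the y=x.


Reflection over y=x: (x,y) -> (y,x)
(-4.2, 6.5) -> (6.5, -4.2)

(6.5, -4.2)


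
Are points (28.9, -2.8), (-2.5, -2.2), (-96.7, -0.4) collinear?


Cross product: ((-2.5)-28.9)*((-0.4)-(-2.8)) - ((-2.2)-(-2.8))*((-96.7)-28.9)
= 0

Yes, collinear


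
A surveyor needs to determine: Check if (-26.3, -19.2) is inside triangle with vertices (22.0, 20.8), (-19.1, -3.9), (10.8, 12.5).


Cross products: AB x AP = 450.99, BC x BP = -339.39, CA x CP = -47.11
All same sign? no

No, outside


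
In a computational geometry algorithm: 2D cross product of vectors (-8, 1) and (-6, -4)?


u x v = u_x*v_y - u_y*v_x = (-8)*(-4) - 1*(-6)
= 32 - (-6) = 38

38


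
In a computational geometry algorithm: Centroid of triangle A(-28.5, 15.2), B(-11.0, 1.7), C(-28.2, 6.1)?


Centroid = ((x_A+x_B+x_C)/3, (y_A+y_B+y_C)/3)
= (((-28.5)+(-11)+(-28.2))/3, (15.2+1.7+6.1)/3)
= (-22.5667, 7.6667)

(-22.5667, 7.6667)
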